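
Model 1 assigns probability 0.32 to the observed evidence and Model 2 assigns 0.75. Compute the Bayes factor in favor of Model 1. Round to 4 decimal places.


BF = P(data|M1) / P(data|M2)
= 0.32 / 0.75 = 0.4267

0.4267


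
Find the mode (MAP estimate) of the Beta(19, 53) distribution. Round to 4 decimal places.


For Beta(a,b) with a,b > 1:
Mode = (a-1)/(a+b-2) = (19-1)/(72-2)
= 18/70 = 0.2571

0.2571


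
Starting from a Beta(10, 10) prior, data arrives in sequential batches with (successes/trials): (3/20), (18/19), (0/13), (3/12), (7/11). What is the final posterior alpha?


In sequential Bayesian updating, we sum all successes.
Total successes = 31
Final alpha = 10 + 31 = 41

41


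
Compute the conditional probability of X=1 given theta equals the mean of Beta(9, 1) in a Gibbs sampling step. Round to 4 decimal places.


Mean of Beta(9, 1) = 0.9
P(X=1 | theta=0.9) = 0.9

0.9


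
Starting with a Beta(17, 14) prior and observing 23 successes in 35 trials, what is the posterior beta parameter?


Posterior beta = prior beta + failures
Failures = 35 - 23 = 12
beta_post = 14 + 12 = 26

26


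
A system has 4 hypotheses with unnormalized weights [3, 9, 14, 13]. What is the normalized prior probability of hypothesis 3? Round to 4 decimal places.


The normalized prior is the weight divided by the total.
Total weight = 39
P(H3) = 14 / 39 = 0.359

0.359


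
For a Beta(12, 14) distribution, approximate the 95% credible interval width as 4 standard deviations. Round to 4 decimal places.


Variance of Beta(a,b) = ab / ((a+b)^2 * (a+b+1))
= 12*14 / ((26)^2 * 27)
= 0.0092
SD = sqrt(0.0092) = 0.0959
Width = 4 * SD = 0.3838

0.3838


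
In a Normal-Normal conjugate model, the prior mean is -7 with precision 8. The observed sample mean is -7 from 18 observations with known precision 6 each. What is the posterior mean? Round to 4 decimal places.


Posterior precision = tau0 + n*tau = 8 + 18*6 = 116
Posterior mean = (tau0*mu0 + n*tau*xbar) / posterior_precision
= (8*-7 + 18*6*-7) / 116
= -812 / 116 = -7.0

-7.0


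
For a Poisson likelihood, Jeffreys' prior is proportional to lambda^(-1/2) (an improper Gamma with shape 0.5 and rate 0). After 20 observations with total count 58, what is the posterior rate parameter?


Jeffreys' prior for Poisson is proportional to lambda^(-1/2).
Posterior is Gamma(0.5 + S, 0 + n) = Gamma(0.5 + 58, 20).
Posterior rate = 0 + n = 20

20.0


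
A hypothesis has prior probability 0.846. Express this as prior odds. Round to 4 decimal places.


Odds = P(H) / P(not H) = 0.846 / 0.154
= 5.4935

5.4935


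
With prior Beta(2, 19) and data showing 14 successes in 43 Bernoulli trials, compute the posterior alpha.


Conjugate update: alpha_posterior = alpha_prior + k
= 2 + 14 = 16

16


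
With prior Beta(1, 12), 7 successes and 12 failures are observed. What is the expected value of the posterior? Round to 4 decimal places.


Posterior = Beta(8, 24)
E[theta] = alpha/(alpha+beta)
= 8/32 = 0.25

0.25


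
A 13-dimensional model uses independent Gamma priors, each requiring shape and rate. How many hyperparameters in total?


Per parameter: 2 (shape and rate).
Total = 13 * 2 = 26

26


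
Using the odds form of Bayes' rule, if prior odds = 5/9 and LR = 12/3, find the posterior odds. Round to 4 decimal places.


Bayes' rule in odds form: posterior odds = prior odds * LR
= (5 * 12) / (9 * 3)
= 60/27 = 2.2222

2.2222


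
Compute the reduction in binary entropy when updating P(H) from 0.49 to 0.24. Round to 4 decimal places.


H_before = -p*log2(p) - (1-p)*log2(1-p) for p=0.49: 0.9997
H_after for p=0.24: 0.795
Reduction = 0.9997 - 0.795 = 0.2047

0.2047


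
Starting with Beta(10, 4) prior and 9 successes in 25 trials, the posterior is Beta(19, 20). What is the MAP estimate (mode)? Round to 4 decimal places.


The mode of Beta(a, b) when a > 1 and b > 1 is (a-1)/(a+b-2)
= (19 - 1) / (19 + 20 - 2)
= 18 / 37
= 0.4865

0.4865


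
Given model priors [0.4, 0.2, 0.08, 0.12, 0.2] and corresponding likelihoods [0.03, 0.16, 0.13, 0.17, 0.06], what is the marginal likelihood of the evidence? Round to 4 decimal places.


P(E) = sum_i P(M_i) P(E|M_i)
= 0.012 + 0.032 + 0.0104 + 0.0204 + 0.012
= 0.0868

0.0868


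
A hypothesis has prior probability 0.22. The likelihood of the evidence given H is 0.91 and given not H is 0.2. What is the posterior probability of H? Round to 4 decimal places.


Using Bayes' theorem:
P(E) = 0.22 * 0.91 + 0.78 * 0.2
P(E) = 0.3562
P(H|E) = (0.22 * 0.91) / 0.3562 = 0.562

0.562


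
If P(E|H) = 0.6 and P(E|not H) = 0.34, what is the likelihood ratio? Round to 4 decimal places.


Likelihood ratio = P(E|H) / P(E|not H)
= 0.6 / 0.34
= 1.7647

1.7647


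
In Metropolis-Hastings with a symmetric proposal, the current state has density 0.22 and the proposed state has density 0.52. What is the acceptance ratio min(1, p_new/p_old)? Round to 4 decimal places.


Ratio = p_new / p_old = 0.52 / 0.22 = 2.3636
Acceptance = min(1, 2.3636) = 1.0

1.0


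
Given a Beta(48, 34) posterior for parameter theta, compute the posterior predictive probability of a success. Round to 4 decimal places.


For a Beta-Bernoulli model, the predictive probability is the mean:
P(success) = 48/(48+34) = 48/82 = 0.5854

0.5854


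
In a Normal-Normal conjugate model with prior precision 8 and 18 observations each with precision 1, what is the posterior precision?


Posterior precision = prior precision + n * observation precision
= 8 + 18 * 1
= 8 + 18 = 26

26


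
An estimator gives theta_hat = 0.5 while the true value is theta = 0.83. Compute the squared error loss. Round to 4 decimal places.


The squared error loss is (theta_hat - theta)^2
= (0.5 - 0.83)^2
= (-0.33)^2 = 0.1089

0.1089


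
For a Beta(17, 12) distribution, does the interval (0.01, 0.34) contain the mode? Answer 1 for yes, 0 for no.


Mode of Beta(a,b) = (a-1)/(a+b-2)
= (17-1)/(17+12-2) = 0.5926
Check: 0.01 <= 0.5926 <= 0.34?
Result: 0

0


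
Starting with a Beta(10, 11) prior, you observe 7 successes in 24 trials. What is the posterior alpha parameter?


For a Beta-Binomial conjugate model:
Posterior alpha = prior alpha + number of successes
= 10 + 7 = 17

17


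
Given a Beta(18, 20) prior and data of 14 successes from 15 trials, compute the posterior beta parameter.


Number of failures = 15 - 14 = 1
Posterior beta = 20 + 1 = 21

21


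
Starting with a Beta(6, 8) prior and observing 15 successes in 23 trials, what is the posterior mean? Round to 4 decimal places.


Posterior parameters: alpha = 6 + 15 = 21
beta = 8 + 8 = 16
Posterior mean = alpha / (alpha + beta) = 21 / 37
= 0.5676

0.5676


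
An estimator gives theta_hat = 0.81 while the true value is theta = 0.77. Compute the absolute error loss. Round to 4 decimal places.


The absolute error loss is |theta_hat - theta|
= |0.81 - 0.77|
= 0.04

0.04


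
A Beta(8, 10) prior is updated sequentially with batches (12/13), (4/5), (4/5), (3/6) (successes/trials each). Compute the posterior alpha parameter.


Sequential conjugate updating is equivalent to a single batch update.
Total successes across all batches = 23
alpha_posterior = alpha_prior + total_successes = 8 + 23
= 31

31


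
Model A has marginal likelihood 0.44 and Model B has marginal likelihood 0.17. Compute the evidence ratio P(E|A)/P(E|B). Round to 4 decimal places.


Evidence ratio = P(E|A) / P(E|B)
= 0.44 / 0.17
= 2.5882

2.5882


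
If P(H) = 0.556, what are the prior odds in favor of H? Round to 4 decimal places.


Prior odds = P(H) / (1 - P(H))
= 0.556 / 0.444
= 1.2523

1.2523


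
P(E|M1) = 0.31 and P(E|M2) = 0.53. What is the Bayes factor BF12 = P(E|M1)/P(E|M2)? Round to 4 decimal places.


Bayes factor BF12 = P(E|M1) / P(E|M2)
= 0.31 / 0.53
= 0.5849

0.5849


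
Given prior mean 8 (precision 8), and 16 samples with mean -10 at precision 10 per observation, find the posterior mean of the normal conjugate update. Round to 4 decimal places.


The posterior mean is a precision-weighted average of prior and data.
Post. prec. = 8 + 160 = 168
Post. mean = (64 + -1600)/168 = -1536/168 = -9.1429

-9.1429


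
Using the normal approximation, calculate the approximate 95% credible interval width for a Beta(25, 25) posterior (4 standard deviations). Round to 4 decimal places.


Var(Beta) = 25*25/(50^2 * 51) = 0.0049
SD = 0.07
Width ~ 4*SD = 0.2801

0.2801


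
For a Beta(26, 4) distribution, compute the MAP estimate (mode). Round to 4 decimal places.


MAP = mode = (a-1)/(a+b-2)
= (26-1)/(26+4-2)
= 25/28 = 0.8929

0.8929


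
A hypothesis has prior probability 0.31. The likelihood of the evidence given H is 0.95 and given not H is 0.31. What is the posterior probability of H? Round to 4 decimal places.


Using Bayes' theorem:
P(E) = 0.31 * 0.95 + 0.69 * 0.31
P(E) = 0.5084
P(H|E) = (0.31 * 0.95) / 0.5084 = 0.5793

0.5793


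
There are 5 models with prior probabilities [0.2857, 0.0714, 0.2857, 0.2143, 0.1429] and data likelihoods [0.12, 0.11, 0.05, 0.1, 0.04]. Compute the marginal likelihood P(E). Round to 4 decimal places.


P(E) = sum over models of P(M_i) * P(E|M_i)
= 0.2857*0.12 + 0.0714*0.11 + 0.2857*0.05 + 0.2143*0.1 + 0.1429*0.04
= 0.0836

0.0836


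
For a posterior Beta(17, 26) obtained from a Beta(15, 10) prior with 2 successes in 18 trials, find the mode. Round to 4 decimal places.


Mode = (alpha - 1) / (alpha + beta - 2)
= 16 / 41
= 0.3902

0.3902


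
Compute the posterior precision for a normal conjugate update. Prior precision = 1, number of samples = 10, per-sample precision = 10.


tau_post = tau_0 + n * tau
= 1 + 10 * 10 = 101

101


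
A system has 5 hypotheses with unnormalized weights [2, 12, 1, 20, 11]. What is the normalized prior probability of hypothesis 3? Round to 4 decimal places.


The normalized prior is the weight divided by the total.
Total weight = 46
P(H3) = 1 / 46 = 0.0217

0.0217


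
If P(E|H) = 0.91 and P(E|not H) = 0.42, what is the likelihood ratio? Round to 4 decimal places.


Likelihood ratio = P(E|H) / P(E|not H)
= 0.91 / 0.42
= 2.1667

2.1667


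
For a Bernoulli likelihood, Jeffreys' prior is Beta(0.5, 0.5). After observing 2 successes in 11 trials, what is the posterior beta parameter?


Jeffreys' prior for Bernoulli is Beta(0.5, 0.5).
Posterior is Beta(0.5 + k, 0.5 + n - k).
Posterior beta = 0.5 + (n - k) = 0.5 + 9 = 9.5

9.5


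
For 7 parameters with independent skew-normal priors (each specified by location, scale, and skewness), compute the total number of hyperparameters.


A skew-normal prior has 3 hyperparameters per parameter.
Total = 7 * 3 = 21

21


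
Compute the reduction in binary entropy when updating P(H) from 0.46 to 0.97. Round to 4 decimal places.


H_before = -p*log2(p) - (1-p)*log2(1-p) for p=0.46: 0.9954
H_after for p=0.97: 0.1944
Reduction = 0.9954 - 0.1944 = 0.801

0.801


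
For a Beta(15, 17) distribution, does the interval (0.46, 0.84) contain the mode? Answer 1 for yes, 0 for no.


Mode of Beta(a,b) = (a-1)/(a+b-2)
= (15-1)/(15+17-2) = 0.4667
Check: 0.46 <= 0.4667 <= 0.84?
Result: 1

1


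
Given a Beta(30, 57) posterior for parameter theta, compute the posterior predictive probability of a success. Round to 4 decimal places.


For a Beta-Bernoulli model, the predictive probability is the mean:
P(success) = 30/(30+57) = 30/87 = 0.3448

0.3448


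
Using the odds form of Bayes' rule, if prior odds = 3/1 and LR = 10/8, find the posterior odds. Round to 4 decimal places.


Bayes' rule in odds form: posterior odds = prior odds * LR
= (3 * 10) / (1 * 8)
= 30/8 = 3.75

3.75


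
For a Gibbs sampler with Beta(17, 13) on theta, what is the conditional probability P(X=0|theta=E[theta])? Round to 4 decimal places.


E[theta] = 17/(17+13) = 0.5667
P(X=0|theta) = 1 - theta = 0.4333

0.4333


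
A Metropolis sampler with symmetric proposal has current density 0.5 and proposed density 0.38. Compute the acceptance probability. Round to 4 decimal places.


For symmetric proposals, acceptance = min(1, pi(x*)/pi(x))
= min(1, 0.38/0.5)
= min(1, 0.76) = 0.76

0.76


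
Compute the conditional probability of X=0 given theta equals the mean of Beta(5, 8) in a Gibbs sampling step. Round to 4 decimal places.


Mean of Beta(5, 8) = 0.3846
P(X=0 | theta=0.3846) = 0.6154

0.6154


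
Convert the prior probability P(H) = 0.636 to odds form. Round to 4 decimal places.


P(not H) = 1 - 0.636 = 0.364
Odds = 0.636 / 0.364 = 1.7473

1.7473


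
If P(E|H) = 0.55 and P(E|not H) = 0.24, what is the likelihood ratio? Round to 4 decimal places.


Likelihood ratio = P(E|H) / P(E|not H)
= 0.55 / 0.24
= 2.2917

2.2917


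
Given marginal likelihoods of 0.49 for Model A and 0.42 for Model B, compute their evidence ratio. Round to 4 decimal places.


Ratio = ML(A) / ML(B) = 0.49/0.42
= 1.1667

1.1667


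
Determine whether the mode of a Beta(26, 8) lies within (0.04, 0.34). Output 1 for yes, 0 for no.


First find the mode: (a-1)/(a+b-2) = 0.7812
Is 0.7812 in (0.04, 0.34)? 0

0


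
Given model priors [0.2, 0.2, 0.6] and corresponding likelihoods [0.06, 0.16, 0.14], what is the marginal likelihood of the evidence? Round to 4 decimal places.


P(E) = sum_i P(M_i) P(E|M_i)
= 0.012 + 0.032 + 0.084
= 0.128

0.128


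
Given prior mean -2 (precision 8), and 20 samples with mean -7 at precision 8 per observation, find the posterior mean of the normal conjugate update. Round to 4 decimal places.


The posterior mean is a precision-weighted average of prior and data.
Post. prec. = 8 + 160 = 168
Post. mean = (-16 + -1120)/168 = -1136/168 = -6.7619

-6.7619


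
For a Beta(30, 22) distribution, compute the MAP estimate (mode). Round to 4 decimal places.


MAP = mode = (a-1)/(a+b-2)
= (30-1)/(30+22-2)
= 29/50 = 0.58

0.58


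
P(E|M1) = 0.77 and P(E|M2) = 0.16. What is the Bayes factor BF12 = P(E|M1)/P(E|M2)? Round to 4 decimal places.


Bayes factor BF12 = P(E|M1) / P(E|M2)
= 0.77 / 0.16
= 4.8125

4.8125


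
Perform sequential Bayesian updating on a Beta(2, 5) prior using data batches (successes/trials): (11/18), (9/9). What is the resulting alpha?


Accumulate successes: 20
Posterior alpha = prior alpha + sum of successes
= 2 + 20 = 22

22


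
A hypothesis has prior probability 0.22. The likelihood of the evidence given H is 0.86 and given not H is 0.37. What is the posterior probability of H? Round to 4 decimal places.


Using Bayes' theorem:
P(E) = 0.22 * 0.86 + 0.78 * 0.37
P(E) = 0.4778
P(H|E) = (0.22 * 0.86) / 0.4778 = 0.396

0.396


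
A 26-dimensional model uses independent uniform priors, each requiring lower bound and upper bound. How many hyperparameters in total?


Per parameter: 2 (lower bound and upper bound).
Total = 26 * 2 = 52

52


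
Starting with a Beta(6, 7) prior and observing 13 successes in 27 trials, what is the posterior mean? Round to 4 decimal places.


Posterior parameters: alpha = 6 + 13 = 19
beta = 7 + 14 = 21
Posterior mean = alpha / (alpha + beta) = 19 / 40
= 0.475

0.475


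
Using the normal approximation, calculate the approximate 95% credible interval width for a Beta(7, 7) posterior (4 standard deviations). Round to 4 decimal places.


Var(Beta) = 7*7/(14^2 * 15) = 0.0167
SD = 0.1291
Width ~ 4*SD = 0.5164

0.5164


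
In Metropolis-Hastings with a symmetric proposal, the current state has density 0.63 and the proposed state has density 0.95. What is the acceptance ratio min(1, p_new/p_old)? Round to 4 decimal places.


Ratio = p_new / p_old = 0.95 / 0.63 = 1.5079
Acceptance = min(1, 1.5079) = 1.0

1.0


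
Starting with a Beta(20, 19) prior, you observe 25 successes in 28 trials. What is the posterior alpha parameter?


For a Beta-Binomial conjugate model:
Posterior alpha = prior alpha + number of successes
= 20 + 25 = 45

45


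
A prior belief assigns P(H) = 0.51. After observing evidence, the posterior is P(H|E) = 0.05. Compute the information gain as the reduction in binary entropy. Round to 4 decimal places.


H(prior) = -0.51*log2(0.51) - 0.49*log2(0.49)
= 0.9997
H(post) = -0.05*log2(0.05) - 0.95*log2(0.95)
= 0.2864
IG = 0.9997 - 0.2864 = 0.7133

0.7133


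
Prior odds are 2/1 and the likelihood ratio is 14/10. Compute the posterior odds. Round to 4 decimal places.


Posterior odds = prior odds * likelihood ratio
= (2/1) * (14/10)
= 28 / 10
= 2.8

2.8


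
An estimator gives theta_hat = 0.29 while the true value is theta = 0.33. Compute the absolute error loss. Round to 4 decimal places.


The absolute error loss is |theta_hat - theta|
= |0.29 - 0.33|
= 0.04

0.04


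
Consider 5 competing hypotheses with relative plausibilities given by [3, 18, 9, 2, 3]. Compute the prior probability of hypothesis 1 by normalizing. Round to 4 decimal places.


Sum of weights = 3 + 18 + 9 + 2 + 3 = 35
Normalized prior for H1 = 3 / 35
= 0.0857

0.0857


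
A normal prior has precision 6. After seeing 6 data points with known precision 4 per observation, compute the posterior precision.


In the conjugate normal model, precisions add:
tau_posterior = tau_prior + n * tau_data
= 6 + 6*4 = 30

30


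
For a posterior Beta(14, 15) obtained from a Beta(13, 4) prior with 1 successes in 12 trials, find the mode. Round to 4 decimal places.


Mode = (alpha - 1) / (alpha + beta - 2)
= 13 / 27
= 0.4815

0.4815


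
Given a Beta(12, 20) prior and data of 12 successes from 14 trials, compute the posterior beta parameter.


Number of failures = 14 - 12 = 2
Posterior beta = 20 + 2 = 22

22


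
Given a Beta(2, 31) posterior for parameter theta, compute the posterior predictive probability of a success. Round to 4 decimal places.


For a Beta-Bernoulli model, the predictive probability is the mean:
P(success) = 2/(2+31) = 2/33 = 0.0606

0.0606


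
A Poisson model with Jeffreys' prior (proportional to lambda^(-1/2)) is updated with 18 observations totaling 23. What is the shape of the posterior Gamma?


Posterior = Gamma(0.5 + S, n)
= Gamma(0.5 + 23, 18)
Posterior shape = 0.5 + S = 0.5 + 23 = 23.5

23.5


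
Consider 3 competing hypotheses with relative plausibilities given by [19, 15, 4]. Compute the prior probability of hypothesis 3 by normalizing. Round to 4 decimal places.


Sum of weights = 19 + 15 + 4 = 38
Normalized prior for H3 = 4 / 38
= 0.1053

0.1053


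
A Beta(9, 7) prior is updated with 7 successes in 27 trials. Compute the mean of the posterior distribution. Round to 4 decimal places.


After update: Beta(16, 27)
Mean = 16 / (16 + 27) = 16 / 43
= 0.3721

0.3721


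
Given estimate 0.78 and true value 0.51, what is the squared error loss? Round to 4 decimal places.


Squared error = (estimate - true)^2
Difference = 0.27
Loss = 0.27^2 = 0.0729

0.0729


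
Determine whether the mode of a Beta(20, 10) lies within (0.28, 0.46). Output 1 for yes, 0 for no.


First find the mode: (a-1)/(a+b-2) = 0.6786
Is 0.6786 in (0.28, 0.46)? 0

0


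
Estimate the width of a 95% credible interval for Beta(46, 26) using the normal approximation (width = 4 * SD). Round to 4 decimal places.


For Beta(a,b): Var = ab/((a+b)^2(a+b+1))
Var = 0.0032, SD = 0.0562
Approximate 95% CI width = 4 * 0.0562 = 0.2249

0.2249


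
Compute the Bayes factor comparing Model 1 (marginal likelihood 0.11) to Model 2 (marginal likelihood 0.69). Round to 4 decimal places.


BF12 = marginal likelihood of M1 / marginal likelihood of M2
= 0.11/0.69
= 0.1594

0.1594


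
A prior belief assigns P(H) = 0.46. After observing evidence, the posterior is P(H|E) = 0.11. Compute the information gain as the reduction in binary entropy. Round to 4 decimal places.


H(prior) = -0.46*log2(0.46) - 0.54*log2(0.54)
= 0.9954
H(post) = -0.11*log2(0.11) - 0.89*log2(0.89)
= 0.4999
IG = 0.9954 - 0.4999 = 0.4955

0.4955


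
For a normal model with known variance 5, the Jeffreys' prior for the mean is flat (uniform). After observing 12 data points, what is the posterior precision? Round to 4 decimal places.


Jeffreys' prior for normal mean (known variance) is flat.
Prior precision = 0.
Posterior precision = prior_prec + n/sigma^2 = 0 + 12/5
= 2.4

2.4


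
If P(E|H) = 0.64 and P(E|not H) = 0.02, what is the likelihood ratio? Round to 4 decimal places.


Likelihood ratio = P(E|H) / P(E|not H)
= 0.64 / 0.02
= 32.0

32.0


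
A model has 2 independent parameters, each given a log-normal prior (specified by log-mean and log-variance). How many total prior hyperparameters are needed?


Each log-normal prior needs 2 hyperparameters (log-mean and log-variance).
Total = 2 * 2 = 4

4


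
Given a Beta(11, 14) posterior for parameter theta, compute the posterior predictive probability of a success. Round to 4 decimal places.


For a Beta-Bernoulli model, the predictive probability is the mean:
P(success) = 11/(11+14) = 11/25 = 0.44

0.44


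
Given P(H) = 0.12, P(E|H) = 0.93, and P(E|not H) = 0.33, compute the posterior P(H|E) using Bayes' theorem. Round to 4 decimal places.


By Bayes' theorem: P(H|E) = P(E|H)*P(H) / P(E)
P(E) = P(E|H)*P(H) + P(E|not H)*P(not H)
P(E) = 0.93*0.12 + 0.33*0.88 = 0.402
P(H|E) = 0.93*0.12 / 0.402 = 0.2776

0.2776


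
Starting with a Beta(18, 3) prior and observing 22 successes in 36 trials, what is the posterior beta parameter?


Posterior beta = prior beta + failures
Failures = 36 - 22 = 14
beta_post = 3 + 14 = 17

17


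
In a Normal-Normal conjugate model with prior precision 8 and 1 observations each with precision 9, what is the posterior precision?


Posterior precision = prior precision + n * observation precision
= 8 + 1 * 9
= 8 + 9 = 17

17


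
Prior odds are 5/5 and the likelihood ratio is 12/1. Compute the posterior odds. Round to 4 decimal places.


Posterior odds = prior odds * likelihood ratio
= (5/5) * (12/1)
= 60 / 5
= 12.0

12.0


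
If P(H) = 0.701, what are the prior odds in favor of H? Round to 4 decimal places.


Prior odds = P(H) / (1 - P(H))
= 0.701 / 0.299
= 2.3445

2.3445


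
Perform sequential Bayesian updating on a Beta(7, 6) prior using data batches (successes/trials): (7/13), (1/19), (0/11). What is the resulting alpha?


Accumulate successes: 8
Posterior alpha = prior alpha + sum of successes
= 7 + 8 = 15

15


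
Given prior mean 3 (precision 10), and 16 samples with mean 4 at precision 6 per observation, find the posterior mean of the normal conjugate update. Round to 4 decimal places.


The posterior mean is a precision-weighted average of prior and data.
Post. prec. = 10 + 96 = 106
Post. mean = (30 + 384)/106 = 414/106 = 3.9057

3.9057


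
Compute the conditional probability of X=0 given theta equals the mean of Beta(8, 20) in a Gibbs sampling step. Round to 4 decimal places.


Mean of Beta(8, 20) = 0.2857
P(X=0 | theta=0.2857) = 0.7143

0.7143


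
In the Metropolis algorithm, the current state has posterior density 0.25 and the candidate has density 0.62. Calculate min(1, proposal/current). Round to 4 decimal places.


Ratio = 0.62/0.25 = 2.48
Acceptance probability = min(1, 2.48)
= 1.0

1.0


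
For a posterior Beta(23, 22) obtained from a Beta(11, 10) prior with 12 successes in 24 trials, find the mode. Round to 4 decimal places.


Mode = (alpha - 1) / (alpha + beta - 2)
= 22 / 43
= 0.5116

0.5116


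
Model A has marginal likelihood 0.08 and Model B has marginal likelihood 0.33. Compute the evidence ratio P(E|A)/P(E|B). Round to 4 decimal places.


Evidence ratio = P(E|A) / P(E|B)
= 0.08 / 0.33
= 0.2424

0.2424


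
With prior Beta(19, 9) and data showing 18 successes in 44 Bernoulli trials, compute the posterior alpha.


Conjugate update: alpha_posterior = alpha_prior + k
= 19 + 18 = 37

37


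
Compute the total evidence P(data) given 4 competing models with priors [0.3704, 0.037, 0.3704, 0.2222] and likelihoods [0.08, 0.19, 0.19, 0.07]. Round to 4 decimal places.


Marginal likelihood = sum P(model_i) * P(data|model_i)
Model 1: 0.3704 * 0.08 = 0.0296
Model 2: 0.037 * 0.19 = 0.007
Model 3: 0.3704 * 0.19 = 0.0704
Model 4: 0.2222 * 0.07 = 0.0156
Total = 0.1226

0.1226


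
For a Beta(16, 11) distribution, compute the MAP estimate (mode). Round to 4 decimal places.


MAP = mode = (a-1)/(a+b-2)
= (16-1)/(16+11-2)
= 15/25 = 0.6

0.6


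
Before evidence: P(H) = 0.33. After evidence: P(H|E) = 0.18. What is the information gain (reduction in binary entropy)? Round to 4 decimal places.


Prior entropy = 0.9149
Posterior entropy = 0.6801
Information gain = 0.9149 - 0.6801 = 0.2348

0.2348


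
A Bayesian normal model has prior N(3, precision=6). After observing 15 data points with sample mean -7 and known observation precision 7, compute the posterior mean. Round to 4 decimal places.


Posterior mean = (prior_precision * prior_mean + n * data_precision * data_mean) / (prior_precision + n * data_precision)
Numerator = 6*3 + 15*7*-7 = -717
Denominator = 6 + 15*7 = 111
Posterior mean = -6.4595

-6.4595


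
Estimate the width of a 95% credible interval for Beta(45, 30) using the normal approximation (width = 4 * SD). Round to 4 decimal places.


For Beta(a,b): Var = ab/((a+b)^2(a+b+1))
Var = 0.0032, SD = 0.0562
Approximate 95% CI width = 4 * 0.0562 = 0.2248

0.2248


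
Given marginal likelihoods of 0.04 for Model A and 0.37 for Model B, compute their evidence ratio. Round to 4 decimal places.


Ratio = ML(A) / ML(B) = 0.04/0.37
= 0.1081

0.1081


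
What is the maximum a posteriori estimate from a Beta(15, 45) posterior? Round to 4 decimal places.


The MAP estimate equals the mode of the distribution.
Mode of Beta(a,b) = (a-1)/(a+b-2)
= 14/58
= 0.2414

0.2414


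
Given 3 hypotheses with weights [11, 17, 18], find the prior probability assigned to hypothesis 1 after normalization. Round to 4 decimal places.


To normalize, divide each weight by the sum of all weights.
Sum = 46
Prior(H1) = 11/46 = 0.2391

0.2391


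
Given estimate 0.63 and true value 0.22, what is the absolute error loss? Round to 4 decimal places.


Absolute error = |estimate - true|
= |0.41| = 0.41

0.41


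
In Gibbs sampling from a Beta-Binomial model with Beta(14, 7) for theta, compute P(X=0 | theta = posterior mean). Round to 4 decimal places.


Posterior mean = alpha/(alpha+beta) = 14/21 = 0.6667
P(X=0|theta=mean) = 1 - theta = 0.3333

0.3333


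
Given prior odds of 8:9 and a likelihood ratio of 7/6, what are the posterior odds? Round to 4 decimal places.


Posterior odds = prior odds * LR
Prior odds = 8/9 = 0.8889
LR = 7/6 = 1.1667
Posterior odds = 0.8889 * 1.1667 = 1.037

1.037


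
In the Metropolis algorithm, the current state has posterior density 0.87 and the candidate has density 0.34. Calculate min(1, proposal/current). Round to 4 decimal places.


Ratio = 0.34/0.87 = 0.3908
Acceptance probability = min(1, 0.3908)
= 0.3908

0.3908


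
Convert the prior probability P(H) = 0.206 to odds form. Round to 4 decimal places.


P(not H) = 1 - 0.206 = 0.794
Odds = 0.206 / 0.794 = 0.2594

0.2594


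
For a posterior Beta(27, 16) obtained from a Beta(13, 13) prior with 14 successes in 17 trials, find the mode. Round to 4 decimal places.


Mode = (alpha - 1) / (alpha + beta - 2)
= 26 / 41
= 0.6341

0.6341


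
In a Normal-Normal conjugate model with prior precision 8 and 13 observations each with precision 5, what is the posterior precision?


Posterior precision = prior precision + n * observation precision
= 8 + 13 * 5
= 8 + 65 = 73

73


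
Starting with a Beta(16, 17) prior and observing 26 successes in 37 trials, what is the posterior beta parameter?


Posterior beta = prior beta + failures
Failures = 37 - 26 = 11
beta_post = 17 + 11 = 28

28


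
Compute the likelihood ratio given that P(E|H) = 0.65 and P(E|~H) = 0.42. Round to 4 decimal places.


LR = P(E|H) / P(E|~H)
= 0.65 / 0.42 = 1.5476

1.5476


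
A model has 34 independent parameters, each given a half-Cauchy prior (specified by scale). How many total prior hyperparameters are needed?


Each half-Cauchy prior needs 1 hyperparameter (scale).
Total = 1 * 34 = 34

34


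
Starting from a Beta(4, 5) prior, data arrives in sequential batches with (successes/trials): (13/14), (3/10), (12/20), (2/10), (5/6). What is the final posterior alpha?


In sequential Bayesian updating, we sum all successes.
Total successes = 35
Final alpha = 4 + 35 = 39

39


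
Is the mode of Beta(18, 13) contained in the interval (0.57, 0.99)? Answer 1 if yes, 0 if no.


Mode = (a-1)/(a+b-2) = 17/29 = 0.5862
Interval: (0.57, 0.99)
Contains mode? 1

1


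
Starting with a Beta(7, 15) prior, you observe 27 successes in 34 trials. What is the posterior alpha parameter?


For a Beta-Binomial conjugate model:
Posterior alpha = prior alpha + number of successes
= 7 + 27 = 34

34


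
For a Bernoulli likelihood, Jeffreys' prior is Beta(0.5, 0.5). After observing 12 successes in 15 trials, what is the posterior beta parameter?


Jeffreys' prior for Bernoulli is Beta(0.5, 0.5).
Posterior is Beta(0.5 + k, 0.5 + n - k).
Posterior beta = 0.5 + (n - k) = 0.5 + 3 = 3.5

3.5


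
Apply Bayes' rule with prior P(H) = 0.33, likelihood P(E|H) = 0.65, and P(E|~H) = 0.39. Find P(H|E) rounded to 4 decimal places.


Step 1: Compute marginal P(E) = P(E|H)P(H) + P(E|~H)P(~H)
= 0.65*0.33 + 0.39*0.67 = 0.4758
Step 2: P(H|E) = P(E|H)P(H)/P(E) = 0.2145/0.4758
= 0.4508

0.4508


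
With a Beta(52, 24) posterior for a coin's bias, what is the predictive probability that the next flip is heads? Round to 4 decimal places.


The predictive probability equals the posterior mean.
P(next = heads) = alpha / (alpha + beta)
= 52 / 76 = 0.6842

0.6842


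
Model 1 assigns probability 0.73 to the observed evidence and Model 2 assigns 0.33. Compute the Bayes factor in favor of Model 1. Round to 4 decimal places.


BF = P(data|M1) / P(data|M2)
= 0.73 / 0.33 = 2.2121

2.2121


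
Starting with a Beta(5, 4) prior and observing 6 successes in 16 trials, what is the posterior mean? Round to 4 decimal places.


Posterior parameters: alpha = 5 + 6 = 11
beta = 4 + 10 = 14
Posterior mean = alpha / (alpha + beta) = 11 / 25
= 0.44

0.44


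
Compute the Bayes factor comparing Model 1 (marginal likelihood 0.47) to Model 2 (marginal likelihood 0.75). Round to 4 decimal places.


BF12 = marginal likelihood of M1 / marginal likelihood of M2
= 0.47/0.75
= 0.6267

0.6267


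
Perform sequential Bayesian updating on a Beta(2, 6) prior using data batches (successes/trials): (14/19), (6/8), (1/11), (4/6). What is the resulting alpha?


Accumulate successes: 25
Posterior alpha = prior alpha + sum of successes
= 2 + 25 = 27

27


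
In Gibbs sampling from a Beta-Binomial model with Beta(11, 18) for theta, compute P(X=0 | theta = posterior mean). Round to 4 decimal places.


Posterior mean = alpha/(alpha+beta) = 11/29 = 0.3793
P(X=0|theta=mean) = 1 - theta = 0.6207

0.6207


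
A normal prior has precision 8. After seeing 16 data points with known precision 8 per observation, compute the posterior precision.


In the conjugate normal model, precisions add:
tau_posterior = tau_prior + n * tau_data
= 8 + 16*8 = 136

136


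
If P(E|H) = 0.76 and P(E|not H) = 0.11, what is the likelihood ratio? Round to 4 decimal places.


Likelihood ratio = P(E|H) / P(E|not H)
= 0.76 / 0.11
= 6.9091

6.9091


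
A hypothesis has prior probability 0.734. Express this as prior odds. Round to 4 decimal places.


Odds = P(H) / P(not H) = 0.734 / 0.266
= 2.7594

2.7594


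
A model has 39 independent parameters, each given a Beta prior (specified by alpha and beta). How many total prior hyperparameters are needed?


Each Beta prior needs 2 hyperparameters (alpha and beta).
Total = 2 * 39 = 78

78


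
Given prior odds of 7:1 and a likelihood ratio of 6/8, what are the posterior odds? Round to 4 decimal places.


Posterior odds = prior odds * LR
Prior odds = 7/1 = 7.0
LR = 6/8 = 0.75
Posterior odds = 7.0 * 0.75 = 5.25

5.25


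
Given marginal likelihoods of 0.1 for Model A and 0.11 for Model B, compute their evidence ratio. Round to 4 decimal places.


Ratio = ML(A) / ML(B) = 0.1/0.11
= 0.9091

0.9091


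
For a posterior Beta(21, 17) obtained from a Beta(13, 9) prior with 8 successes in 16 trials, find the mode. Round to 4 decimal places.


Mode = (alpha - 1) / (alpha + beta - 2)
= 20 / 36
= 0.5556

0.5556


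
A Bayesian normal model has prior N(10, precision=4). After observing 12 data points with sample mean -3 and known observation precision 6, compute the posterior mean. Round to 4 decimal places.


Posterior mean = (prior_precision * prior_mean + n * data_precision * data_mean) / (prior_precision + n * data_precision)
Numerator = 4*10 + 12*6*-3 = -176
Denominator = 4 + 12*6 = 76
Posterior mean = -2.3158

-2.3158


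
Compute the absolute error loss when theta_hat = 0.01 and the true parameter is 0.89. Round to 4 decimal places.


L = |theta_hat - theta_true|
= |0.01 - 0.89| = 0.88

0.88


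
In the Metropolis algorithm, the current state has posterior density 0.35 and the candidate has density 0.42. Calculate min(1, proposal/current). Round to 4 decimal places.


Ratio = 0.42/0.35 = 1.2
Acceptance probability = min(1, 1.2)
= 1.0

1.0


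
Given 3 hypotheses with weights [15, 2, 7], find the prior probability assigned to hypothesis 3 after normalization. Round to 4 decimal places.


To normalize, divide each weight by the sum of all weights.
Sum = 24
Prior(H3) = 7/24 = 0.2917

0.2917


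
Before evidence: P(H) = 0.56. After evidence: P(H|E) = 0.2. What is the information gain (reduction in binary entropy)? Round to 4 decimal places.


Prior entropy = 0.9896
Posterior entropy = 0.7219
Information gain = 0.9896 - 0.7219 = 0.2677

0.2677


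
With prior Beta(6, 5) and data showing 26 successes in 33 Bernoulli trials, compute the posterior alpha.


Conjugate update: alpha_posterior = alpha_prior + k
= 6 + 26 = 32

32


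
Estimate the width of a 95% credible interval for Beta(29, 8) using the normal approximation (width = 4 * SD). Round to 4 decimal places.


For Beta(a,b): Var = ab/((a+b)^2(a+b+1))
Var = 0.0045, SD = 0.0668
Approximate 95% CI width = 4 * 0.0668 = 0.2671

0.2671


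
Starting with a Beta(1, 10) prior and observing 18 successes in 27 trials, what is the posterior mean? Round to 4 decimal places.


Posterior parameters: alpha = 1 + 18 = 19
beta = 10 + 9 = 19
Posterior mean = alpha / (alpha + beta) = 19 / 38
= 0.5

0.5


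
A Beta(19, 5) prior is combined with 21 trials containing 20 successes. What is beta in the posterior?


In conjugate updating:
beta_posterior = beta_prior + (n - k)
= 5 + (21 - 20)
= 5 + 1 = 6

6


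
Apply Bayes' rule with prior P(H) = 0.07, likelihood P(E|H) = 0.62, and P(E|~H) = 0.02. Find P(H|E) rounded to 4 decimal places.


Step 1: Compute marginal P(E) = P(E|H)P(H) + P(E|~H)P(~H)
= 0.62*0.07 + 0.02*0.93 = 0.062
Step 2: P(H|E) = P(E|H)P(H)/P(E) = 0.0434/0.062
= 0.7

0.7


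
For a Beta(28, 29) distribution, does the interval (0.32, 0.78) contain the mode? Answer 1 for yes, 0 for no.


Mode of Beta(a,b) = (a-1)/(a+b-2)
= (28-1)/(28+29-2) = 0.4909
Check: 0.32 <= 0.4909 <= 0.78?
Result: 1

1


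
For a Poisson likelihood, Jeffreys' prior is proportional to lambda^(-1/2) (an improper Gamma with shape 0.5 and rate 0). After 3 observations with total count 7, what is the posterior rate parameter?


Jeffreys' prior for Poisson is proportional to lambda^(-1/2).
Posterior is Gamma(0.5 + S, 0 + n) = Gamma(0.5 + 7, 3).
Posterior rate = 0 + n = 3

3.0


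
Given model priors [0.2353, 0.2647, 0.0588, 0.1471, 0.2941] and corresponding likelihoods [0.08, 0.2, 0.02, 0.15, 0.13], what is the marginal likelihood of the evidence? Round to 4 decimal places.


P(E) = sum_i P(M_i) P(E|M_i)
= 0.0188 + 0.0529 + 0.0012 + 0.0221 + 0.0382
= 0.1332

0.1332


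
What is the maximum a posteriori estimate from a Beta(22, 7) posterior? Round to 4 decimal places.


The MAP estimate equals the mode of the distribution.
Mode of Beta(a,b) = (a-1)/(a+b-2)
= 21/27
= 0.7778

0.7778


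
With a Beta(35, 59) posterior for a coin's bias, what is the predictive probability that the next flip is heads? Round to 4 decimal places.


The predictive probability equals the posterior mean.
P(next = heads) = alpha / (alpha + beta)
= 35 / 94 = 0.3723

0.3723


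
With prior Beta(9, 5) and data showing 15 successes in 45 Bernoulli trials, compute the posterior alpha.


Conjugate update: alpha_posterior = alpha_prior + k
= 9 + 15 = 24

24


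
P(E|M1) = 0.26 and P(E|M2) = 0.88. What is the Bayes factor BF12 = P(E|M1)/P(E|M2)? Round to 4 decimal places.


Bayes factor BF12 = P(E|M1) / P(E|M2)
= 0.26 / 0.88
= 0.2955

0.2955


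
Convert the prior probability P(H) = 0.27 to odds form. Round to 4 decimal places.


P(not H) = 1 - 0.27 = 0.73
Odds = 0.27 / 0.73 = 0.3699

0.3699


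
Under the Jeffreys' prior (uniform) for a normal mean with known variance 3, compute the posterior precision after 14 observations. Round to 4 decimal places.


Prior precision = 0 (flat prior).
Post. prec. = 0 + n/var = 14/3 = 4.6667

4.6667


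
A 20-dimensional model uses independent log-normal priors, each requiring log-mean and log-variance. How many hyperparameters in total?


Per parameter: 2 (log-mean and log-variance).
Total = 20 * 2 = 40

40


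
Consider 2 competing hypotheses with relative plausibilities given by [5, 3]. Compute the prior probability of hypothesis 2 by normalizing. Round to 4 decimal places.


Sum of weights = 5 + 3 = 8
Normalized prior for H2 = 3 / 8
= 0.375

0.375


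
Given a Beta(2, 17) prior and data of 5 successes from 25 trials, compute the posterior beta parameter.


Number of failures = 25 - 5 = 20
Posterior beta = 17 + 20 = 37

37


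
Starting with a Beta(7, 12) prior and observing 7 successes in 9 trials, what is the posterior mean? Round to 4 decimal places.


Posterior parameters: alpha = 7 + 7 = 14
beta = 12 + 2 = 14
Posterior mean = alpha / (alpha + beta) = 14 / 28
= 0.5

0.5


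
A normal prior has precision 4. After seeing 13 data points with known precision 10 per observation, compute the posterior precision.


In the conjugate normal model, precisions add:
tau_posterior = tau_prior + n * tau_data
= 4 + 13*10 = 134

134


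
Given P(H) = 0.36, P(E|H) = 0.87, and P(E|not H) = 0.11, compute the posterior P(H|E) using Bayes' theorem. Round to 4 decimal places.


By Bayes' theorem: P(H|E) = P(E|H)*P(H) / P(E)
P(E) = P(E|H)*P(H) + P(E|not H)*P(not H)
P(E) = 0.87*0.36 + 0.11*0.64 = 0.3836
P(H|E) = 0.87*0.36 / 0.3836 = 0.8165

0.8165


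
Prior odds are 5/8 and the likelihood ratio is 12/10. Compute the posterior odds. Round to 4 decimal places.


Posterior odds = prior odds * likelihood ratio
= (5/8) * (12/10)
= 60 / 80
= 0.75

0.75


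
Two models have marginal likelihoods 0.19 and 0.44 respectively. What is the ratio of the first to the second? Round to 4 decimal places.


Evidence ratio = 0.19 / 0.44
= 0.4318

0.4318


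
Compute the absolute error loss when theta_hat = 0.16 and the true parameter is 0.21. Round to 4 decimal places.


L = |theta_hat - theta_true|
= |0.16 - 0.21| = 0.05

0.05


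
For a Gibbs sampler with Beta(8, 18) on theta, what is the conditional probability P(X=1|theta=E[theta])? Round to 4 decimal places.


E[theta] = 8/(8+18) = 0.3077
P(X=1|theta) = theta = 0.3077

0.3077


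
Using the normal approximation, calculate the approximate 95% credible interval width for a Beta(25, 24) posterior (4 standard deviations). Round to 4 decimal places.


Var(Beta) = 25*24/(49^2 * 50) = 0.005
SD = 0.0707
Width ~ 4*SD = 0.2828

0.2828
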